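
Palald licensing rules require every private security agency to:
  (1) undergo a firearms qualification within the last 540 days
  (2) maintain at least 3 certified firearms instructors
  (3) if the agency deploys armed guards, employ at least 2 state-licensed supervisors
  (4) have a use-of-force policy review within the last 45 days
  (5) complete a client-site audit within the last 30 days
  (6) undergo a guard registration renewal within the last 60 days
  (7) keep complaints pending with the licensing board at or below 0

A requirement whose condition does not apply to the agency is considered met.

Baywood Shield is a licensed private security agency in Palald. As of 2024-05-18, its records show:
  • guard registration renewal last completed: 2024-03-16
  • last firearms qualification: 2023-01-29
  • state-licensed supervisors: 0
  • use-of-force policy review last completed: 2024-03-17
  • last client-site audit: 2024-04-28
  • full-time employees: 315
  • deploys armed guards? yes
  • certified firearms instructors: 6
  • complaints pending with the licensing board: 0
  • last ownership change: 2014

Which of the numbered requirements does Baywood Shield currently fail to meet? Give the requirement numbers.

3, 4, 6

1. firearms qualification 475 days ago vs limit 540 → met
2. certified firearms instructors 6 ≥ 3 → met
3. condition 'deploys armed guards' holds; state-licensed supervisors 0 < 2 → not met
4. use-of-force policy review 62 days ago vs limit 45 → not met
5. client-site audit 20 days ago vs limit 30 → met
6. guard registration renewal 63 days ago vs limit 60 → not met
7. complaints pending with the licensing board 0 ≤ 0 → met
Not met: 3, 4, 6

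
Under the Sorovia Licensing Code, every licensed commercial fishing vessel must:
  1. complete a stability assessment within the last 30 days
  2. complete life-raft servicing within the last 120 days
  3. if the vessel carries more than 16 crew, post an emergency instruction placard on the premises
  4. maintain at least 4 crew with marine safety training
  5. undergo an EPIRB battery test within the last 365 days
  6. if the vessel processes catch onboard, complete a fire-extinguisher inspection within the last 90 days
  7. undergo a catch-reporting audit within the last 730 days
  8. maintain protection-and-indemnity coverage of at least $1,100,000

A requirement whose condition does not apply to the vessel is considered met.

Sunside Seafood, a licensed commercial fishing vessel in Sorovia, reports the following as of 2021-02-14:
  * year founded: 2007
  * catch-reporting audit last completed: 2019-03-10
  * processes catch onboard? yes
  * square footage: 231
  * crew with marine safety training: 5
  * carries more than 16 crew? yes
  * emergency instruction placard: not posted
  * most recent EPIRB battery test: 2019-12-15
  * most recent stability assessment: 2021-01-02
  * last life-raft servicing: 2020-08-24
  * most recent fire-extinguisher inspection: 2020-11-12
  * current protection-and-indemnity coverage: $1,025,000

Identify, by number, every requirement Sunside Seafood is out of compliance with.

1, 2, 3, 5, 6, 8

1. stability assessment 43 days ago vs limit 30 → not met
2. life-raft servicing 174 days ago vs limit 120 → not met
3. condition 'carries more than 16 crew' holds; emergency instruction placard absent → not met
4. crew with marine safety training 5 ≥ 4 → met
5. EPIRB battery test 427 days ago vs limit 365 → not met
6. condition 'processes catch onboard' holds; fire-extinguisher inspection 94 days ago vs limit 90 → not met
7. catch-reporting audit 707 days ago vs limit 730 → met
8. protection-and-indemnity coverage $1,025,000 < $1,100,000 → not met
Not met: 1, 2, 3, 5, 6, 8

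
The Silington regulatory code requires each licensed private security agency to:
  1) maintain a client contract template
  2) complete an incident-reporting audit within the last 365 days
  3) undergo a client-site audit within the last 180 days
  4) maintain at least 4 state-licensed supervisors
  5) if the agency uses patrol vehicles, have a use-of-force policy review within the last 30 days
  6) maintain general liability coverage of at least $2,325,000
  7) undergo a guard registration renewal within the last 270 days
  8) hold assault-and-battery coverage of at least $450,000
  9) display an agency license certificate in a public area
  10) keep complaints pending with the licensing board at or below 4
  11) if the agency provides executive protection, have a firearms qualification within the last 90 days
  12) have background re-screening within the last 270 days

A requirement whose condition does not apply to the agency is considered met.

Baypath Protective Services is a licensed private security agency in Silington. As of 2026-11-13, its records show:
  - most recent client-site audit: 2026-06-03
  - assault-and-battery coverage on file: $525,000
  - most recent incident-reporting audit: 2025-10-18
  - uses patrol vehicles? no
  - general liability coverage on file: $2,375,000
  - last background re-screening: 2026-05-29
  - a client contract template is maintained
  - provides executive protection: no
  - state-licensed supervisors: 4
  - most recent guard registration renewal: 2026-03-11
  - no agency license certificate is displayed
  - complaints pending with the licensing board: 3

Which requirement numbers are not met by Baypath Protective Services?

1. client contract template present → met
2. incident-reporting audit 391 days ago vs limit 365 → not met
3. client-site audit 163 days ago vs limit 180 → met
4. state-licensed supervisors 4 ≥ 4 → met
5. condition 'uses patrol vehicles' does not hold → requirement n/a → met
6. general liability coverage $2,375,000 ≥ $2,325,000 → met
7. guard registration renewal 247 days ago vs limit 270 → met
8. assault-and-battery coverage $525,000 ≥ $450,000 → met
9. agency license certificate absent → not met
10. complaints pending with the licensing board 3 ≤ 4 → met
11. condition 'provides executive protection' does not hold → requirement n/a → met
12. background re-screening 168 days ago vs limit 270 → met
Not met: 2, 9

2, 9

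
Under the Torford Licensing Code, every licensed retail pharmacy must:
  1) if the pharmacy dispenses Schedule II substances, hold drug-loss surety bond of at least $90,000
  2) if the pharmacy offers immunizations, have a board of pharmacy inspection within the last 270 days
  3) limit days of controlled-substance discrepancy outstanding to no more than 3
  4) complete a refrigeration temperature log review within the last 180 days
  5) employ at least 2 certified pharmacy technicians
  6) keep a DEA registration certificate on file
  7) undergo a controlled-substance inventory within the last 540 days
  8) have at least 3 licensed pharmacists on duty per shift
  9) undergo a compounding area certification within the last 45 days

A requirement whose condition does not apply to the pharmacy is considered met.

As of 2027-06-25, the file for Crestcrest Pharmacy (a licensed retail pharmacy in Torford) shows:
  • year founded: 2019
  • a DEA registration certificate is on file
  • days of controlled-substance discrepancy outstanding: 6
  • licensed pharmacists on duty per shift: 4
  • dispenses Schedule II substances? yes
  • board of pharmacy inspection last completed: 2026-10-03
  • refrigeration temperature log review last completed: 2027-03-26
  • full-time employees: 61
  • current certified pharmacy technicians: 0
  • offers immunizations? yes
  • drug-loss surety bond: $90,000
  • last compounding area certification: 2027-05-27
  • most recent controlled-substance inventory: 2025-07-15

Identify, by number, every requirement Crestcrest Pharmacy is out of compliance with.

3, 5, 7

1. condition 'dispenses Schedule II substances' holds; drug-loss surety bond $90,000 ≥ $90,000 → met
2. condition 'offers immunizations' holds; board of pharmacy inspection 265 days ago vs limit 270 → met
3. days of controlled-substance discrepancy outstanding 6 > 3 → not met
4. refrigeration temperature log review 91 days ago vs limit 180 → met
5. certified pharmacy technicians 0 < 2 → not met
6. DEA registration certificate present → met
7. controlled-substance inventory 710 days ago vs limit 540 → not met
8. licensed pharmacists on duty per shift 4 ≥ 3 → met
9. compounding area certification 29 days ago vs limit 45 → met
Not met: 3, 5, 7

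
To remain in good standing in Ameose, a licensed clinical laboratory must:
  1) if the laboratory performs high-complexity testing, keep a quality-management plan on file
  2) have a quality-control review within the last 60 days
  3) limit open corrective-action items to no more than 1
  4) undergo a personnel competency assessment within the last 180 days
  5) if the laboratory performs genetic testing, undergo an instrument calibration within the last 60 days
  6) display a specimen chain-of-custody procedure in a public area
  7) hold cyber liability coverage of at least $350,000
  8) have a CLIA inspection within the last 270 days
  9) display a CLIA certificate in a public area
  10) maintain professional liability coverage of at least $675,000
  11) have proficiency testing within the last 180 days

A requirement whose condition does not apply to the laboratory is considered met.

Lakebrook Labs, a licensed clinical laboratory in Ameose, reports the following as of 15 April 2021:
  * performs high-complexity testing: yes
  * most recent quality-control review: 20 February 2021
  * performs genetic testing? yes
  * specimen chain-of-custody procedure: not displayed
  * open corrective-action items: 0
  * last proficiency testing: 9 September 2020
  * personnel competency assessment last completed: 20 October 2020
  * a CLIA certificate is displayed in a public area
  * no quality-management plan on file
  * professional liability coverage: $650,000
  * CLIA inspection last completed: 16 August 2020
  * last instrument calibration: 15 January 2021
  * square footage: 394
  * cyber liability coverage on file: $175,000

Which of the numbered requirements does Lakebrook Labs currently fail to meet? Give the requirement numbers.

1. condition 'performs high-complexity testing' holds; quality-management plan absent → not met
2. quality-control review 54 days ago vs limit 60 → met
3. open corrective-action items 0 ≤ 1 → met
4. personnel competency assessment 177 days ago vs limit 180 → met
5. condition 'performs genetic testing' holds; instrument calibration 90 days ago vs limit 60 → not met
6. specimen chain-of-custody procedure absent → not met
7. cyber liability coverage $175,000 < $350,000 → not met
8. CLIA inspection 242 days ago vs limit 270 → met
9. CLIA certificate present → met
10. professional liability coverage $650,000 < $675,000 → not met
11. proficiency testing 218 days ago vs limit 180 → not met
Not met: 1, 5, 6, 7, 10, 11

1, 5, 6, 7, 10, 11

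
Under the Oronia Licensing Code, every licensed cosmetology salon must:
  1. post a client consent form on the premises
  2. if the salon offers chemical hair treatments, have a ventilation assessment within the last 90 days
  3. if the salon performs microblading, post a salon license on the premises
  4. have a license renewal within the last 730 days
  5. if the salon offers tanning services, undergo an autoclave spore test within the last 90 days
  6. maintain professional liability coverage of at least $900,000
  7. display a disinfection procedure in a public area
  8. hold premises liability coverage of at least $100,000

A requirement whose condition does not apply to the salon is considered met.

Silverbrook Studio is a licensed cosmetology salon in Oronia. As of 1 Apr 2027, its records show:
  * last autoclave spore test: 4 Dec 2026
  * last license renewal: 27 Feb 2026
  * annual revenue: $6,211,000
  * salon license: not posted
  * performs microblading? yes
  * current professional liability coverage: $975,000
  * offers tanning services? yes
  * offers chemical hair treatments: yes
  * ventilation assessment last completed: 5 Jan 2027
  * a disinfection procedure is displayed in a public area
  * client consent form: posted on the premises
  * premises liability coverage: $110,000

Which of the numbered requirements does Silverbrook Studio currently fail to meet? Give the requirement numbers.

1. client consent form present → met
2. condition 'offers chemical hair treatments' holds; ventilation assessment 86 days ago vs limit 90 → met
3. condition 'performs microblading' holds; salon license absent → not met
4. license renewal 398 days ago vs limit 730 → met
5. condition 'offers tanning services' holds; autoclave spore test 118 days ago vs limit 90 → not met
6. professional liability coverage $975,000 ≥ $900,000 → met
7. disinfection procedure present → met
8. premises liability coverage $110,000 ≥ $100,000 → met
Not met: 3, 5

3, 5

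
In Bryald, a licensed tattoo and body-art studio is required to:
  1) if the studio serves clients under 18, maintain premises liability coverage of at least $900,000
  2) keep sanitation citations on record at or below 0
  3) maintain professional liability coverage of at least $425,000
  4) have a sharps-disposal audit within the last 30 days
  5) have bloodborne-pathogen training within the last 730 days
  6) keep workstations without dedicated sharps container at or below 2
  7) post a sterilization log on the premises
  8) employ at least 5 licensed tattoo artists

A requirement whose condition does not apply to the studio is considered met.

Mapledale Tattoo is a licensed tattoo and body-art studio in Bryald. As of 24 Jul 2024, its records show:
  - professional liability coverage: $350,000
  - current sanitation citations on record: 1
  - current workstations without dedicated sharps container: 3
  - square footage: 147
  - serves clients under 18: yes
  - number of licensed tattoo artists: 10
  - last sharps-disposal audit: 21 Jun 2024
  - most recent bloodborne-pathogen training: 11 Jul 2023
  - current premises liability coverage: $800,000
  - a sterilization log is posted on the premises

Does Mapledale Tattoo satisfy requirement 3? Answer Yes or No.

No

3. professional liability coverage $350,000 < $425,000 → not met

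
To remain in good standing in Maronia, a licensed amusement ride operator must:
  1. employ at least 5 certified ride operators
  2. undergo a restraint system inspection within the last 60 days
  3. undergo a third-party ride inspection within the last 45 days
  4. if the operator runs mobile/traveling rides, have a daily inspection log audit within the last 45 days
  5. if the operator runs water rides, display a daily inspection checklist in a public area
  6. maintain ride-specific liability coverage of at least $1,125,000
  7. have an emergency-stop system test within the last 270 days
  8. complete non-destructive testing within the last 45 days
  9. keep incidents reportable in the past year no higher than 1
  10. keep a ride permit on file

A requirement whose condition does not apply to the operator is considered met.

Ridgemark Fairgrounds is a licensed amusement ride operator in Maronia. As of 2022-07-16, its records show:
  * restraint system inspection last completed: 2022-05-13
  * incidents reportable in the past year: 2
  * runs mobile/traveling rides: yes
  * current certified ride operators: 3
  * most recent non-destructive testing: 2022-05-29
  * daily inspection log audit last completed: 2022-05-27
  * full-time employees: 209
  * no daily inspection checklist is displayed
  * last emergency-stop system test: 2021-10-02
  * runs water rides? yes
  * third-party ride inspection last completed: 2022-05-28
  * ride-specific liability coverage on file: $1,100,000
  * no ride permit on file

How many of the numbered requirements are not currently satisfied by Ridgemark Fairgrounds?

1. certified ride operators 3 < 5 → not met
2. restraint system inspection 64 days ago vs limit 60 → not met
3. third-party ride inspection 49 days ago vs limit 45 → not met
4. condition 'runs mobile/traveling rides' holds; daily inspection log audit 50 days ago vs limit 45 → not met
5. condition 'runs water rides' holds; daily inspection checklist absent → not met
6. ride-specific liability coverage $1,100,000 < $1,125,000 → not met
7. emergency-stop system test 287 days ago vs limit 270 → not met
8. non-destructive testing 48 days ago vs limit 45 → not met
9. incidents reportable in the past year 2 > 1 → not met
10. ride permit absent → not met
Not met: 10 of 10

10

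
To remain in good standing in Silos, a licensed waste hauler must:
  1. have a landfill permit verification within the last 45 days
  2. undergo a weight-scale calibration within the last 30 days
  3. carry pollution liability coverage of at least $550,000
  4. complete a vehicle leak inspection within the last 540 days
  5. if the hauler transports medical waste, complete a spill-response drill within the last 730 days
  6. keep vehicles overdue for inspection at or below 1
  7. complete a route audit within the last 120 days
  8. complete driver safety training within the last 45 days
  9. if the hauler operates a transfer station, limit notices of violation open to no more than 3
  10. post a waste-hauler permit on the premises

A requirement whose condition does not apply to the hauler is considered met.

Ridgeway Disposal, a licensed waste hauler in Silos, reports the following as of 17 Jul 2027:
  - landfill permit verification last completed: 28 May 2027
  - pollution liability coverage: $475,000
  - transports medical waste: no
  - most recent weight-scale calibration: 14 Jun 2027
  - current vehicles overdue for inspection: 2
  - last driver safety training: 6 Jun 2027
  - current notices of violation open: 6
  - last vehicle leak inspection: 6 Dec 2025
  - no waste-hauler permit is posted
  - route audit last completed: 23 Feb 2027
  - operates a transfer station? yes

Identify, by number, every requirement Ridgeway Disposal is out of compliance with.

1, 2, 3, 4, 6, 7, 9, 10

1. landfill permit verification 50 days ago vs limit 45 → not met
2. weight-scale calibration 33 days ago vs limit 30 → not met
3. pollution liability coverage $475,000 < $550,000 → not met
4. vehicle leak inspection 588 days ago vs limit 540 → not met
5. condition 'transports medical waste' does not hold → requirement n/a → met
6. vehicles overdue for inspection 2 > 1 → not met
7. route audit 144 days ago vs limit 120 → not met
8. driver safety training 41 days ago vs limit 45 → met
9. condition 'operates a transfer station' holds; notices of violation open 6 > 3 → not met
10. waste-hauler permit absent → not met
Not met: 1, 2, 3, 4, 6, 7, 9, 10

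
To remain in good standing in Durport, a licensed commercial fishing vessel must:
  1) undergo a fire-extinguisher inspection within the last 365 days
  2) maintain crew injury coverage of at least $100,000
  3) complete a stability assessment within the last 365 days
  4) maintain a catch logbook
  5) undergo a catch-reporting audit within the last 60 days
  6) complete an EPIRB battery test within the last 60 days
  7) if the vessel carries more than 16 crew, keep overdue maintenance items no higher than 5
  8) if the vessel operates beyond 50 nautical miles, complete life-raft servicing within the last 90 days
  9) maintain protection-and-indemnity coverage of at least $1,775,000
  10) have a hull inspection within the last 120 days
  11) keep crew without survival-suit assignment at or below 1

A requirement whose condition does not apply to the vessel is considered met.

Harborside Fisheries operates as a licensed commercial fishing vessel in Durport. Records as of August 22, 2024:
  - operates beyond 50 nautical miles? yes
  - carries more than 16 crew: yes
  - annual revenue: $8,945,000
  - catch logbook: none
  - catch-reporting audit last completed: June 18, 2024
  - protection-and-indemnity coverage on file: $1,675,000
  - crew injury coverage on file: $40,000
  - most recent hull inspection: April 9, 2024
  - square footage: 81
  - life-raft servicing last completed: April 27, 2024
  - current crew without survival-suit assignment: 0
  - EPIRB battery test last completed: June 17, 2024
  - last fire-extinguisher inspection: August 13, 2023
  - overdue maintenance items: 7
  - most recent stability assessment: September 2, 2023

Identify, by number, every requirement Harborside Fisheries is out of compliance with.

1. fire-extinguisher inspection 375 days ago vs limit 365 → not met
2. crew injury coverage $40,000 < $100,000 → not met
3. stability assessment 355 days ago vs limit 365 → met
4. catch logbook absent → not met
5. catch-reporting audit 65 days ago vs limit 60 → not met
6. EPIRB battery test 66 days ago vs limit 60 → not met
7. condition 'carries more than 16 crew' holds; overdue maintenance items 7 > 5 → not met
8. condition 'operates beyond 50 nautical miles' holds; life-raft servicing 117 days ago vs limit 90 → not met
9. protection-and-indemnity coverage $1,675,000 < $1,775,000 → not met
10. hull inspection 135 days ago vs limit 120 → not met
11. crew without survival-suit assignment 0 ≤ 1 → met
Not met: 1, 2, 4, 5, 6, 7, 8, 9, 10

1, 2, 4, 5, 6, 7, 8, 9, 10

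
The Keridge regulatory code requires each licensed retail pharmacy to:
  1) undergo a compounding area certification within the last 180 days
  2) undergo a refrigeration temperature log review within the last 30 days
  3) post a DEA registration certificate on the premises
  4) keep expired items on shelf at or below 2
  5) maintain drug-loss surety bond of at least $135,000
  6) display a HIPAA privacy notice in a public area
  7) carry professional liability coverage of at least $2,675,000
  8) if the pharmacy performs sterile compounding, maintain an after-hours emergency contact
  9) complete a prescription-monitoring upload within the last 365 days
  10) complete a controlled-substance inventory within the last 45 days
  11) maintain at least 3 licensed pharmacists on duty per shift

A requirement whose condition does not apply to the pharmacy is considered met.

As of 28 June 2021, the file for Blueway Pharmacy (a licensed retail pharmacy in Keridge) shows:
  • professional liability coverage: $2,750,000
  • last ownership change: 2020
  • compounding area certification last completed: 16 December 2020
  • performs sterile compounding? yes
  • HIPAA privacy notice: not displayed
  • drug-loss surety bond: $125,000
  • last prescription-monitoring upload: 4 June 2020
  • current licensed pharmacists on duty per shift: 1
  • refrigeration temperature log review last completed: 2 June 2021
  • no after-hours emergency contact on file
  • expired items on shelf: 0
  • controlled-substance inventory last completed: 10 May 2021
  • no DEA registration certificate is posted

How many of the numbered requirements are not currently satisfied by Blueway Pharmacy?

1. compounding area certification 194 days ago vs limit 180 → not met
2. refrigeration temperature log review 26 days ago vs limit 30 → met
3. DEA registration certificate absent → not met
4. expired items on shelf 0 ≤ 2 → met
5. drug-loss surety bond $125,000 < $135,000 → not met
6. HIPAA privacy notice absent → not met
7. professional liability coverage $2,750,000 ≥ $2,675,000 → met
8. condition 'performs sterile compounding' holds; after-hours emergency contact absent → not met
9. prescription-monitoring upload 389 days ago vs limit 365 → not met
10. controlled-substance inventory 49 days ago vs limit 45 → not met
11. licensed pharmacists on duty per shift 1 < 3 → not met
Not met: 8 of 11

8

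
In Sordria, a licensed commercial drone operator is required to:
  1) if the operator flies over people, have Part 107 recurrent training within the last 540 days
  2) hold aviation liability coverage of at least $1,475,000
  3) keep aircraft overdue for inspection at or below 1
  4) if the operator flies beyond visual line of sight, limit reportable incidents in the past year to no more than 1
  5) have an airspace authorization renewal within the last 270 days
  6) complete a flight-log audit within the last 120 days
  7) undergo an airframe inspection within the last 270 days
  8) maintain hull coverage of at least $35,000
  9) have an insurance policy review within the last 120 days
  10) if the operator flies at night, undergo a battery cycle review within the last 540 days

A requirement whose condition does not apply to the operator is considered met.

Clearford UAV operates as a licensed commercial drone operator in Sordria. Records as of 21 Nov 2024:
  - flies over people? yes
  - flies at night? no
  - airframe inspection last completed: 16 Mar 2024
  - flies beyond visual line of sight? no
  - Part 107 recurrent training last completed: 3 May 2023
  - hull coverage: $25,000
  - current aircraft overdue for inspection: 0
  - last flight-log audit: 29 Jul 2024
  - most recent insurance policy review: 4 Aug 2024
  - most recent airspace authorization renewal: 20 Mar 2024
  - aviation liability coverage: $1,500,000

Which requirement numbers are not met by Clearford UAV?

1, 8

1. condition 'flies over people' holds; Part 107 recurrent training 568 days ago vs limit 540 → not met
2. aviation liability coverage $1,500,000 ≥ $1,475,000 → met
3. aircraft overdue for inspection 0 ≤ 1 → met
4. condition 'flies beyond visual line of sight' does not hold → requirement n/a → met
5. airspace authorization renewal 246 days ago vs limit 270 → met
6. flight-log audit 115 days ago vs limit 120 → met
7. airframe inspection 250 days ago vs limit 270 → met
8. hull coverage $25,000 < $35,000 → not met
9. insurance policy review 109 days ago vs limit 120 → met
10. condition 'flies at night' does not hold → requirement n/a → met
Not met: 1, 8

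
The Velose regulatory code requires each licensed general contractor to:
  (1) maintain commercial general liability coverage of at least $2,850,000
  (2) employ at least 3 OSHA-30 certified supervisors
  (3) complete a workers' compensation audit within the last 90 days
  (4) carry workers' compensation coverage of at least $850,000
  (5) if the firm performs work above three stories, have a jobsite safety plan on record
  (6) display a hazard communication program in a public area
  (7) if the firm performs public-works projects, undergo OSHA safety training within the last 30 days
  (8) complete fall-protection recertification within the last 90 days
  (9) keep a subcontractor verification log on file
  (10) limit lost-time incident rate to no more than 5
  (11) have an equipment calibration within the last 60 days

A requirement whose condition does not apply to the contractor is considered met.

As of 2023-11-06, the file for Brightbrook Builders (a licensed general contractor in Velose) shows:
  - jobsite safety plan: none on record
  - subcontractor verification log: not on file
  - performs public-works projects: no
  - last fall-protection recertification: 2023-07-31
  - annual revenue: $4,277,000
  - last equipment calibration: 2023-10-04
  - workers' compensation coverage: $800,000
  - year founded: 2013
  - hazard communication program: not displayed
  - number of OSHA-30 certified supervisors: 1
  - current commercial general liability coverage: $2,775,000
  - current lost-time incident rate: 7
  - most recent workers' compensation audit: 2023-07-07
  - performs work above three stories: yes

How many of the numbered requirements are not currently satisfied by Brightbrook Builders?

1. commercial general liability coverage $2,775,000 < $2,850,000 → not met
2. OSHA-30 certified supervisors 1 < 3 → not met
3. workers' compensation audit 122 days ago vs limit 90 → not met
4. workers' compensation coverage $800,000 < $850,000 → not met
5. condition 'performs work above three stories' holds; jobsite safety plan absent → not met
6. hazard communication program absent → not met
7. condition 'performs public-works projects' does not hold → requirement n/a → met
8. fall-protection recertification 98 days ago vs limit 90 → not met
9. subcontractor verification log absent → not met
10. lost-time incident rate 7 > 5 → not met
11. equipment calibration 33 days ago vs limit 60 → met
Not met: 9 of 11

9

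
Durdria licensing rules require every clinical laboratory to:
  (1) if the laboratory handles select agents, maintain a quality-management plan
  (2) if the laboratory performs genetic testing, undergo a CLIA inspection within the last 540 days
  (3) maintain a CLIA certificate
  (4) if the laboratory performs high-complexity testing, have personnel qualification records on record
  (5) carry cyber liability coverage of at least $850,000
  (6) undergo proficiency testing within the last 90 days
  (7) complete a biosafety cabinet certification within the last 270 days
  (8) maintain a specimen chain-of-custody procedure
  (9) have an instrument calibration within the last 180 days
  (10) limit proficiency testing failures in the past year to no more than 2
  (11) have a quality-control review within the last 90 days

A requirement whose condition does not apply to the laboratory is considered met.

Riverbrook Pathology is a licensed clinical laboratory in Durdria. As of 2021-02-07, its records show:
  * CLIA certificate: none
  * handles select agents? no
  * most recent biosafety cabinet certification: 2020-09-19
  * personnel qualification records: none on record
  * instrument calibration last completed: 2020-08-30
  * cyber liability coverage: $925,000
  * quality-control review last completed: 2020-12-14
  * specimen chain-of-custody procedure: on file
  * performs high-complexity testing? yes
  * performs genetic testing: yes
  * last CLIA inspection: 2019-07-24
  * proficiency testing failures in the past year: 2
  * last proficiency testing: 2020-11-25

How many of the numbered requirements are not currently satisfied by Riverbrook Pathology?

1. condition 'handles select agents' does not hold → requirement n/a → met
2. condition 'performs genetic testing' holds; CLIA inspection 564 days ago vs limit 540 → not met
3. CLIA certificate absent → not met
4. condition 'performs high-complexity testing' holds; personnel qualification records absent → not met
5. cyber liability coverage $925,000 ≥ $850,000 → met
6. proficiency testing 74 days ago vs limit 90 → met
7. biosafety cabinet certification 141 days ago vs limit 270 → met
8. specimen chain-of-custody procedure present → met
9. instrument calibration 161 days ago vs limit 180 → met
10. proficiency testing failures in the past year 2 ≤ 2 → met
11. quality-control review 55 days ago vs limit 90 → met
Not met: 3 of 11

3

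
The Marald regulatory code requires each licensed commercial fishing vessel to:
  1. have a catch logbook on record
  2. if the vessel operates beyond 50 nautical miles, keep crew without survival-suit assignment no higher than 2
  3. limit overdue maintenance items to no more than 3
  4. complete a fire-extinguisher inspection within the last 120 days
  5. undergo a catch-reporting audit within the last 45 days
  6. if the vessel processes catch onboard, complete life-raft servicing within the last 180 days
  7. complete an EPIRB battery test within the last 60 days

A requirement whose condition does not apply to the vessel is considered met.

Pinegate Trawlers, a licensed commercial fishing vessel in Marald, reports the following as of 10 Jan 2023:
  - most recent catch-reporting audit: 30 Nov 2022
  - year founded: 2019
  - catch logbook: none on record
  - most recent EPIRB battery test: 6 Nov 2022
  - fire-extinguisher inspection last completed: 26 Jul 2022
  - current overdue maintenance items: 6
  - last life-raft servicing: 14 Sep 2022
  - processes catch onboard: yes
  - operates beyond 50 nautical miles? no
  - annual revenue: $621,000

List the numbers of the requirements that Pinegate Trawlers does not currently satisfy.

1, 3, 4, 7

1. catch logbook absent → not met
2. condition 'operates beyond 50 nautical miles' does not hold → requirement n/a → met
3. overdue maintenance items 6 > 3 → not met
4. fire-extinguisher inspection 168 days ago vs limit 120 → not met
5. catch-reporting audit 41 days ago vs limit 45 → met
6. condition 'processes catch onboard' holds; life-raft servicing 118 days ago vs limit 180 → met
7. EPIRB battery test 65 days ago vs limit 60 → not met
Not met: 1, 3, 4, 7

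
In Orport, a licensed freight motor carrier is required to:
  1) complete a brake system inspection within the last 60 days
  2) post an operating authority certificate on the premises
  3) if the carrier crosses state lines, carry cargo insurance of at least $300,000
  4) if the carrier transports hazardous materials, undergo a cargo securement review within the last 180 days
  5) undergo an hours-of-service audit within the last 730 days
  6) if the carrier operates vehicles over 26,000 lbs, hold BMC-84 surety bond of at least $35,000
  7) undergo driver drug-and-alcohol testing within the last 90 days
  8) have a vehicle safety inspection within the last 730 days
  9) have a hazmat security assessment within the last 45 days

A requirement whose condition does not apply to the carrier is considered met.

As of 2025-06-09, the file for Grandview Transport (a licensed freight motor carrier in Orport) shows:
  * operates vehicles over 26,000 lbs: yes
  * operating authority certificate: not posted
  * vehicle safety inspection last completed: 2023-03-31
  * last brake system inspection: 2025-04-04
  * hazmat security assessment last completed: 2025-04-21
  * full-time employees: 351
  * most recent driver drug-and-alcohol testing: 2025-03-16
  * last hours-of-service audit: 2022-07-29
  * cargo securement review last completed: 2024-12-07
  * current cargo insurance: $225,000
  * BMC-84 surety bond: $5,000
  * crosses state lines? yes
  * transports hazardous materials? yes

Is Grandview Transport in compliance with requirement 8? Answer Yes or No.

No

8. vehicle safety inspection 801 days ago vs limit 730 → not met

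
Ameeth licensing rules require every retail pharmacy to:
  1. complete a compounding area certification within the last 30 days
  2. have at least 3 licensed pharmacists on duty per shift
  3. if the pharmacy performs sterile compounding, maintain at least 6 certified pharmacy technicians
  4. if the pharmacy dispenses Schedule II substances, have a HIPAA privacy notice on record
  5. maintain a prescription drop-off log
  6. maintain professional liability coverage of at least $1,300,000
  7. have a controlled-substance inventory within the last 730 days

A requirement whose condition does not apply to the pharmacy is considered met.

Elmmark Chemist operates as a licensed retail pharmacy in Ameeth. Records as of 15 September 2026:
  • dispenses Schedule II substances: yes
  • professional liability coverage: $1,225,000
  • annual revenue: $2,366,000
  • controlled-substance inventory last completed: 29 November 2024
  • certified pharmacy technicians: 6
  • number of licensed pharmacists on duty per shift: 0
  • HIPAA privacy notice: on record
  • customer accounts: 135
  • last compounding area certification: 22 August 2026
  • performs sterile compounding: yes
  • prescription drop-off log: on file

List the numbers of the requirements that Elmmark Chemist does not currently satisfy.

2, 6

1. compounding area certification 24 days ago vs limit 30 → met
2. licensed pharmacists on duty per shift 0 < 3 → not met
3. condition 'performs sterile compounding' holds; certified pharmacy technicians 6 ≥ 6 → met
4. condition 'dispenses Schedule II substances' holds; HIPAA privacy notice present → met
5. prescription drop-off log present → met
6. professional liability coverage $1,225,000 < $1,300,000 → not met
7. controlled-substance inventory 655 days ago vs limit 730 → met
Not met: 2, 6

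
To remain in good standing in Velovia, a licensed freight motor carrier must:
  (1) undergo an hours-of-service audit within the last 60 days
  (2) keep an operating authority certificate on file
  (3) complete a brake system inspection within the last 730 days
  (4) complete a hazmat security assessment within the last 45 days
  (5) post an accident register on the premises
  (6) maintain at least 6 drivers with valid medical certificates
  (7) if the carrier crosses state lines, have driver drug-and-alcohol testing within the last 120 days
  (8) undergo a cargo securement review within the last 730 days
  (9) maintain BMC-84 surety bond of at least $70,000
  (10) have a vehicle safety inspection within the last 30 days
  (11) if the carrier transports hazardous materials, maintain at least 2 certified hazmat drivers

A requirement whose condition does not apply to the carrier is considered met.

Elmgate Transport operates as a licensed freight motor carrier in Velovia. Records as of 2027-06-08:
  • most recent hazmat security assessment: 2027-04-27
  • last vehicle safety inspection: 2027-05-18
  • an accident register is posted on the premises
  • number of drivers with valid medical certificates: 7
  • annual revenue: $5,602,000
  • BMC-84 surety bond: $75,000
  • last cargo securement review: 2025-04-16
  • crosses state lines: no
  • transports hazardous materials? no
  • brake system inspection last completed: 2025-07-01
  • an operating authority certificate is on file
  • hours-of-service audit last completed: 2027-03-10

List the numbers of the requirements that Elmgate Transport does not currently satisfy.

1. hours-of-service audit 90 days ago vs limit 60 → not met
2. operating authority certificate present → met
3. brake system inspection 707 days ago vs limit 730 → met
4. hazmat security assessment 42 days ago vs limit 45 → met
5. accident register present → met
6. drivers with valid medical certificates 7 ≥ 6 → met
7. condition 'crosses state lines' does not hold → requirement n/a → met
8. cargo securement review 783 days ago vs limit 730 → not met
9. BMC-84 surety bond $75,000 ≥ $70,000 → met
10. vehicle safety inspection 21 days ago vs limit 30 → met
11. condition 'transports hazardous materials' does not hold → requirement n/a → met
Not met: 1, 8

1, 8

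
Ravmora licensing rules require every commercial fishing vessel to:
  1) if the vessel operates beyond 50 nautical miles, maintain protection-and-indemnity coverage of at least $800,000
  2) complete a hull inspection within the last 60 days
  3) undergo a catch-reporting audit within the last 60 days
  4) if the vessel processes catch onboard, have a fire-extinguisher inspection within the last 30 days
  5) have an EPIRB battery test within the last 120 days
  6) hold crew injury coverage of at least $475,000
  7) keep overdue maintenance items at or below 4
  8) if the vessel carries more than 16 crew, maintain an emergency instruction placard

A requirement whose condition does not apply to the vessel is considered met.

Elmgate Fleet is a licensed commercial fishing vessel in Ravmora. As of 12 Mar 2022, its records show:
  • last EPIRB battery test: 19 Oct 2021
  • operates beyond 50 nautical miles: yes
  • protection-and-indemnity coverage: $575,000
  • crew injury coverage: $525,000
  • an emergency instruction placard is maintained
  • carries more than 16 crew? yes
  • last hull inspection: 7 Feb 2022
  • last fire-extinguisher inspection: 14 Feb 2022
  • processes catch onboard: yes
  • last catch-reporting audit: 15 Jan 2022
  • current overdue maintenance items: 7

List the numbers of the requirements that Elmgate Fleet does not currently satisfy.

1. condition 'operates beyond 50 nautical miles' holds; protection-and-indemnity coverage $575,000 < $800,000 → not met
2. hull inspection 33 days ago vs limit 60 → met
3. catch-reporting audit 56 days ago vs limit 60 → met
4. condition 'processes catch onboard' holds; fire-extinguisher inspection 26 days ago vs limit 30 → met
5. EPIRB battery test 144 days ago vs limit 120 → not met
6. crew injury coverage $525,000 ≥ $475,000 → met
7. overdue maintenance items 7 > 4 → not met
8. condition 'carries more than 16 crew' holds; emergency instruction placard present → met
Not met: 1, 5, 7

1, 5, 7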